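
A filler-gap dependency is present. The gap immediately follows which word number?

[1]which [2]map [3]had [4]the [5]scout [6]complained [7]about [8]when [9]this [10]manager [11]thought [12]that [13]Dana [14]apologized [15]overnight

The displaced element is "which map" (word 2).
It functions as the object of the preposition "about" of "complained", so the gap sits immediately after word 7 ("about").
Base order: The scout had complained about which map when this manager thought that Dana apologized overnight.

7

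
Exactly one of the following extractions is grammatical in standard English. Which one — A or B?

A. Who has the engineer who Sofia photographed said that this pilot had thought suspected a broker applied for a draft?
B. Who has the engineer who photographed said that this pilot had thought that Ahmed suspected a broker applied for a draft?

In B, the wh-phrase is extracted from inside a complex-NP island (relative clause) (introduced by "who"), which blocks movement.
In A, the extraction path crosses only that-complement boundaries, which are transparent.
So A is grammatical.

A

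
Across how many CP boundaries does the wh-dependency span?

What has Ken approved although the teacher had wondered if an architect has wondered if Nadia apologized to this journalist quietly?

"what" originates inside the matrix clause — no clause boundary is crossed.

0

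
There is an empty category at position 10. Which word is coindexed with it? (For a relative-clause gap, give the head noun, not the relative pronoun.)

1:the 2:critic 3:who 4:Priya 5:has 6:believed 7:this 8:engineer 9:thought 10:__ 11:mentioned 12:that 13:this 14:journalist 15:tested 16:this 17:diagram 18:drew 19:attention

The gap at 10 is the subject of "mentioned", inside a relative clause.
The relative pronoun is "who" (word 3); it is bound by the head noun immediately before it.
Its filler is the head noun "critic", at word 2.

2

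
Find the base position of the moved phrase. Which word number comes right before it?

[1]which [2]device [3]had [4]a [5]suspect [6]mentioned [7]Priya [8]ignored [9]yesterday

8

The displaced element is "which device" (word 2).
It is linked across 1 clause boundary (Ø).
It functions as the direct object of "ignored", so the gap sits immediately after word 8 ("ignored").
Base order: A suspect had mentioned Priya ignored which device yesterday.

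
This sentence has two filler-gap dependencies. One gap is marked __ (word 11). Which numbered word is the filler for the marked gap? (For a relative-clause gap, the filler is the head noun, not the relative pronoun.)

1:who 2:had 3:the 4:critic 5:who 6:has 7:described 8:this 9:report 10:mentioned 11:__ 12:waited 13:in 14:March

The marked gap is the subject of "waited".
Its filler is the fronted wh-phrase "who", at word 1.
(The other dependency links word 4 to a gap after word 5.)

1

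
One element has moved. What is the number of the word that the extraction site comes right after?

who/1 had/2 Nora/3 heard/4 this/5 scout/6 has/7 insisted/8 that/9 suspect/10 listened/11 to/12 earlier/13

12

The displaced element is "who" (word 1).
It is linked across 2 clause boundaries (Ø → Ø).
It functions as the object of the preposition "to" of "listened", so the gap sits immediately after word 12 ("to").
Base order: Nora had heard this scout has insisted that suspect listened to who earlier.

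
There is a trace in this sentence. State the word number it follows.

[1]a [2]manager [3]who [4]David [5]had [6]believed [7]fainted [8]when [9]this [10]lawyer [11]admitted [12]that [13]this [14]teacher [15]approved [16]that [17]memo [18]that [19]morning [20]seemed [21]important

The displaced element is "a manager" (word 2).
It is linked across 1 clause boundary (Ø).
It functions as the subject of "fainted", so the gap sits immediately after word 6 ("believed").
Base order: David had believed that a manager fainted when this lawyer admitted that this teacher approved that memo that morning.

6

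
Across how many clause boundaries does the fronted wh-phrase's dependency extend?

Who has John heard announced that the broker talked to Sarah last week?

"who" is extracted from the subject of "announced".
Boundaries crossed, outermost first: [Ø] — 1 in total.

1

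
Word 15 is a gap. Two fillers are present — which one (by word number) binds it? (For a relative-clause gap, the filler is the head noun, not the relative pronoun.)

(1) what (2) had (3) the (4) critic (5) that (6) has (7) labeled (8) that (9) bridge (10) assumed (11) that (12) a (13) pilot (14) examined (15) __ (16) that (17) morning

1

The marked gap is the direct object of "examined".
Its filler is the fronted wh-phrase "what", at word 1.
(The other dependency links word 4 to a gap after word 5.)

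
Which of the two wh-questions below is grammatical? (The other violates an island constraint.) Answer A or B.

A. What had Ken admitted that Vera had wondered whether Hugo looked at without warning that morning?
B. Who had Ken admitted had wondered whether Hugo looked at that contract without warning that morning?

B

In A, the wh-phrase is extracted from inside a wh-island (introduced by "whether"), which blocks movement.
In B, the extraction path crosses only that-complement boundaries, which are transparent.
So B is grammatical.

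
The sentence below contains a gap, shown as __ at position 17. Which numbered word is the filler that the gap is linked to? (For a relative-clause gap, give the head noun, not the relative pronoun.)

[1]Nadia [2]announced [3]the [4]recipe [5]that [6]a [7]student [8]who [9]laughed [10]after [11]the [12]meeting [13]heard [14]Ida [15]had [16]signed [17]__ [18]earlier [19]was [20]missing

4

The gap at 17 is the object of "signed", inside a relative clause.
The relative pronoun is "that" (word 5); it is bound by the head noun immediately before it.
Its filler is the head noun "recipe", at word 4.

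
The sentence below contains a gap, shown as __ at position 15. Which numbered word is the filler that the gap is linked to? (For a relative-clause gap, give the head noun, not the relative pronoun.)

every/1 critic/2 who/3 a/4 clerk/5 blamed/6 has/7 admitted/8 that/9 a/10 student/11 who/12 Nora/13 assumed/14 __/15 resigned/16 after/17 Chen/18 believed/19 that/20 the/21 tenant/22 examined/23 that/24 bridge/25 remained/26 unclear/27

The gap at 15 is the subject of "resigned", inside a relative clause.
The relative pronoun is "who" (word 12); it is bound by the head noun immediately before it.
Its filler is the head noun "student", at word 11.

11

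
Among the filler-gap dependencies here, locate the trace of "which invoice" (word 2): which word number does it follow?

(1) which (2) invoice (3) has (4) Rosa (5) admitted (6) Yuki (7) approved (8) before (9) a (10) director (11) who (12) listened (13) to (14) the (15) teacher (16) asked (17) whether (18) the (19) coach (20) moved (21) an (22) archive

7

The displaced element is "which invoice" (word 2).
It is linked across 1 clause boundary (Ø).
It functions as the direct object of "approved", so the gap sits immediately after word 7 ("approved").
Base order: Rosa has admitted Yuki approved which invoice before a director who listened to the teacher asked whether the coach moved an archive.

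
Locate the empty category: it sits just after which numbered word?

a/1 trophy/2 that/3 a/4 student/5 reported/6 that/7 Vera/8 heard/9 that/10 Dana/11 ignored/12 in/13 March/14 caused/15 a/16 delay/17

12

The displaced element is "a trophy" (word 2).
It is linked across 2 clause boundaries (that → that).
It functions as the direct object of "ignored", so the gap sits immediately after word 12 ("ignored").
Base order: A student reported that Vera heard that Dana ignored a trophy in March.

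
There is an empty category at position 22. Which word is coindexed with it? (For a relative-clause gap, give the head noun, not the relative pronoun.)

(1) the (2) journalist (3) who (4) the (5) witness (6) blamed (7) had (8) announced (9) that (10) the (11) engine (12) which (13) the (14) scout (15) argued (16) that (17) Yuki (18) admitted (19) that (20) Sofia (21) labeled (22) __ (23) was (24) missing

11

The gap at 22 is the object of "labeled", inside a relative clause.
The relative pronoun is "which" (word 12); it is bound by the head noun immediately before it.
Its filler is the head noun "engine", at word 11.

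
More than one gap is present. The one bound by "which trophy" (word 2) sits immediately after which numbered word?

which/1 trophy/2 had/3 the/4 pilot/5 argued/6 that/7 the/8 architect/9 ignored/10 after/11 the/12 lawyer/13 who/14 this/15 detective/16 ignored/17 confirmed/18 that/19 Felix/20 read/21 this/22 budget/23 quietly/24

The displaced element is "which trophy" (word 2).
It is linked across 1 clause boundary (that).
It functions as the direct object of "ignored", so the gap sits immediately after word 10 ("ignored").
Base order: The pilot had argued that the architect ignored which trophy after the lawyer who this detective ignored confirmed that Felix read this budget quietly.

10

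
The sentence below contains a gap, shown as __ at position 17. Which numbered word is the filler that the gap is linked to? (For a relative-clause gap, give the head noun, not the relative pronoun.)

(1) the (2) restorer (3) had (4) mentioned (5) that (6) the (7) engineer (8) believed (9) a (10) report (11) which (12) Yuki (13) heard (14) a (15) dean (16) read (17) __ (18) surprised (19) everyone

The gap at 17 is the object of "read", inside a relative clause.
The relative pronoun is "which" (word 11); it is bound by the head noun immediately before it.
Its filler is the head noun "report", at word 10.

10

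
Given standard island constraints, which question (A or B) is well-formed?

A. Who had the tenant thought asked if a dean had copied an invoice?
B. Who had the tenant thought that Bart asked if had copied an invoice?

A

In B, the wh-phrase is extracted from inside a wh-island (introduced by "if"), which blocks movement.
In A, the extraction path crosses only that-complement boundaries, which are transparent.
So A is grammatical.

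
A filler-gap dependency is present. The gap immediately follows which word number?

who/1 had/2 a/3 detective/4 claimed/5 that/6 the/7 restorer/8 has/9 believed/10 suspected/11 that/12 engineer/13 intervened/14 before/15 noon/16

10

The displaced element is "who" (word 1).
It is linked across 2 clause boundaries (that → Ø).
It functions as the subject of "suspected", so the gap sits immediately after word 10 ("believed").
Base order: A detective had claimed that the restorer has believed that who suspected that engineer intervened before noon.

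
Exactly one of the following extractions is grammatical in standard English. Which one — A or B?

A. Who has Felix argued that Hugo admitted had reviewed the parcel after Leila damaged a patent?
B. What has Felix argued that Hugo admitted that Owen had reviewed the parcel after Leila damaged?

A

In B, the wh-phrase is extracted from inside an adjunct island (introduced by "after"), which blocks movement.
In A, the extraction path crosses only that-complement boundaries, which are transparent.
So A is grammatical.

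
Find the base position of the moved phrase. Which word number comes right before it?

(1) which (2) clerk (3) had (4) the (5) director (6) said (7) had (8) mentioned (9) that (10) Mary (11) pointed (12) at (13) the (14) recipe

The displaced element is "which clerk" (word 2).
It is linked across 1 clause boundary (Ø).
It functions as the subject of "mentioned", so the gap sits immediately after word 6 ("said").
Base order: The director had said that which clerk had mentioned that Mary pointed at the recipe.

6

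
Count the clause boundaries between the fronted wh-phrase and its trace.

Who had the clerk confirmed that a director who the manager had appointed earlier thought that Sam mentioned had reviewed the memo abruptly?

"who" is extracted from the subject of "reviewed".
Boundaries crossed, outermost first: [that], [that], [Ø] — 3 in total.

3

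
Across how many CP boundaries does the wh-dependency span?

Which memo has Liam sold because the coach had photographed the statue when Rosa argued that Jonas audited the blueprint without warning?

0

"which memo" originates inside the matrix clause — no clause boundary is crossed.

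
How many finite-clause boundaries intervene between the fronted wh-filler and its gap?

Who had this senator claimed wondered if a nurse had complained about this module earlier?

1

"who" is extracted from the subject of "wondered".
Boundaries crossed, outermost first: [Ø] — 1 in total.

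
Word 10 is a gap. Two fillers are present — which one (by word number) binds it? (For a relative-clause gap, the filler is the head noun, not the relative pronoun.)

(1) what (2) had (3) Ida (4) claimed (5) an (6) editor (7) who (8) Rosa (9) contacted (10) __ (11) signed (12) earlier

6

The marked gap is inside the relative clause, the direct object of "contacted".
Its filler is the head noun "editor" (via "who"), at word 6.
(The other dependency links word 1 to a gap after word 11.)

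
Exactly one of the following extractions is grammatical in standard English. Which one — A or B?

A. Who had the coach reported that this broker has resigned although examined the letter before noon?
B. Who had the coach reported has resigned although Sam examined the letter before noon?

B

In A, the wh-phrase is extracted from inside an adjunct island (introduced by "although"), which blocks movement.
In B, the extraction path crosses only that-complement boundaries, which are transparent.
So B is grammatical.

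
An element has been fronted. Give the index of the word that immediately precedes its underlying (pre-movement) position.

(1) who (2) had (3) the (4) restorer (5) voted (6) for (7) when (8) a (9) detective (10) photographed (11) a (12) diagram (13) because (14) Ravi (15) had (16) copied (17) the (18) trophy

6

The displaced element is "who" (word 1).
It functions as the object of the preposition "for" of "voted", so the gap sits immediately after word 6 ("for").
Base order: The restorer had voted for who when a detective photographed a diagram because Ravi had copied the trophy.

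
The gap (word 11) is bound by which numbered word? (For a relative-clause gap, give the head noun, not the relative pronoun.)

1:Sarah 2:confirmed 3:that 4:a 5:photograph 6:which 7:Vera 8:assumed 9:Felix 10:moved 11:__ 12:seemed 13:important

5

The gap at 11 is the object of "moved", inside a relative clause.
The relative pronoun is "which" (word 6); it is bound by the head noun immediately before it.
Its filler is the head noun "photograph", at word 5.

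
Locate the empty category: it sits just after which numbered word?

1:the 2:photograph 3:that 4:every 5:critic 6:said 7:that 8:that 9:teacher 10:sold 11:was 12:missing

10

The displaced element is "the photograph" (word 2).
It is linked across 1 clause boundary (that).
It functions as the direct object of "sold", so the gap sits immediately after word 10 ("sold").
Base order: Every critic said that that teacher sold the photograph.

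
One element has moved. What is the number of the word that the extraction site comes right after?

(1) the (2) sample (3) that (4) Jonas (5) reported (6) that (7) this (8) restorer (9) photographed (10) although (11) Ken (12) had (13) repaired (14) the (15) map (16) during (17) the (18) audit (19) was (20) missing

9

The displaced element is "the sample" (word 2).
It is linked across 1 clause boundary (that).
It functions as the direct object of "photographed", so the gap sits immediately after word 9 ("photographed").
Base order: Jonas reported that this restorer photographed the sample although Ken had repaired the map during the audit.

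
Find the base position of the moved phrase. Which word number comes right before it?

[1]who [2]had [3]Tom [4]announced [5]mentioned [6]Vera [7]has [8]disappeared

4

The displaced element is "who" (word 1).
It is linked across 1 clause boundary (Ø).
It functions as the subject of "mentioned", so the gap sits immediately after word 4 ("announced").
Base order: Tom had announced that who mentioned Vera has disappeared.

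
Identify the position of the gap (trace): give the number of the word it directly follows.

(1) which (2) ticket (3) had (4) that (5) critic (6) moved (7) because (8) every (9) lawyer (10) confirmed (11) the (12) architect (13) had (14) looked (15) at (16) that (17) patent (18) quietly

6

The displaced element is "which ticket" (word 2).
It functions as the direct object of "moved", so the gap sits immediately after word 6 ("moved").
Base order: That critic had moved which ticket because every lawyer confirmed the architect had looked at that patent quietly.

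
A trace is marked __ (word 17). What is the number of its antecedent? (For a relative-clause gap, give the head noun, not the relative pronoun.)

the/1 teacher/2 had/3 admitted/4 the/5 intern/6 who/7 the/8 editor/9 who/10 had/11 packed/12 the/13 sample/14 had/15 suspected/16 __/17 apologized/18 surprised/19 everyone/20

6

The gap at 17 is the subject of "apologized", inside a relative clause.
The relative pronoun is "who" (word 7); it is bound by the head noun immediately before it.
Its filler is the head noun "intern", at word 6.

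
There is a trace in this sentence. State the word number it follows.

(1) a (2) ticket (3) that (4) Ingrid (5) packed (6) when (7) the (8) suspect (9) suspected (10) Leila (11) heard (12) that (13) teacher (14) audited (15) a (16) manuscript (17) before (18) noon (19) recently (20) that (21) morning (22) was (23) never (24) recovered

5

The displaced element is "a ticket" (word 2).
It functions as the direct object of "packed", so the gap sits immediately after word 5 ("packed").
Base order: Ingrid packed a ticket when the suspect suspected Leila heard that teacher audited a manuscript before noon recently that morning.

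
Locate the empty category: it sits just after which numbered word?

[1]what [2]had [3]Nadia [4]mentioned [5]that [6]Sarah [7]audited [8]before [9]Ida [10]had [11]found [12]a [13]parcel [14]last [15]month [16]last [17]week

The displaced element is "what" (word 1).
It is linked across 1 clause boundary (that).
It functions as the direct object of "audited", so the gap sits immediately after word 7 ("audited").
Base order: Nadia had mentioned that Sarah audited what before Ida had found a parcel last month last week.

7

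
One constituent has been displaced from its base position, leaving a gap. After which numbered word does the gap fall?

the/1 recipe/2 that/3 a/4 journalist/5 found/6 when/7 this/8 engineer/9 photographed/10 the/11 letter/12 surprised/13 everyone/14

The displaced element is "the recipe" (word 2).
It functions as the direct object of "found", so the gap sits immediately after word 6 ("found").
Base order: A journalist found the recipe when this engineer photographed the letter.

6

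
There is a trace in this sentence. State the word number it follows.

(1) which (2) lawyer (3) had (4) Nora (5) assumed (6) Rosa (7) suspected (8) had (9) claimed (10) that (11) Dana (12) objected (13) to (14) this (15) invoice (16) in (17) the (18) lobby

The displaced element is "which lawyer" (word 2).
It is linked across 2 clause boundaries (Ø → Ø).
It functions as the subject of "claimed", so the gap sits immediately after word 7 ("suspected").
Base order: Nora had assumed Rosa suspected which lawyer had claimed that Dana objected to this invoice in the lobby.

7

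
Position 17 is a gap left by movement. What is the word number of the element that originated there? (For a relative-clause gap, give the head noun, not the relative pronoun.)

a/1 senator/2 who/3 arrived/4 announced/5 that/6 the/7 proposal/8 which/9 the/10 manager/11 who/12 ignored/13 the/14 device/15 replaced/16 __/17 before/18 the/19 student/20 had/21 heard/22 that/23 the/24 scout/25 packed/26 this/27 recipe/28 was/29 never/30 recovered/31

8

The gap at 17 is the object of "replaced", inside a relative clause.
The relative pronoun is "which" (word 9); it is bound by the head noun immediately before it.
Its filler is the head noun "proposal", at word 8.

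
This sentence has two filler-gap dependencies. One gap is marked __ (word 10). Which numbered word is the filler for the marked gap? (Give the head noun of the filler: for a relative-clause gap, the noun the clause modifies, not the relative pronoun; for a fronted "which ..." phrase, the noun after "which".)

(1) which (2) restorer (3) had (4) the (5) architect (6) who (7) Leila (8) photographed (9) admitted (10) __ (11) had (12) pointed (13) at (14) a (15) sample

2

The marked gap is the subject of "pointed".
Its filler is the fronted wh-phrase "which restorer", at word 2.
(The other dependency links word 5 to a gap after word 8.)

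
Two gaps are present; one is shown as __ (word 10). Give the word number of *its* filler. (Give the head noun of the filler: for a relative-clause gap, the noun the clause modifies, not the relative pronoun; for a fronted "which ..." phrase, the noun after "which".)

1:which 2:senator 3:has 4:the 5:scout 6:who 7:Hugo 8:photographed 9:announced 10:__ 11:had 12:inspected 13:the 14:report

2

The marked gap is the subject of "inspected".
Its filler is the fronted wh-phrase "which senator", at word 2.
(The other dependency links word 5 to a gap after word 8.)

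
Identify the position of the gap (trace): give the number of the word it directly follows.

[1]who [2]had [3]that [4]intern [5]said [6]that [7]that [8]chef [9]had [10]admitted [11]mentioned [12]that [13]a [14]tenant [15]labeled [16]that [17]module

10

The displaced element is "who" (word 1).
It is linked across 2 clause boundaries (that → Ø).
It functions as the subject of "mentioned", so the gap sits immediately after word 10 ("admitted").
Base order: That intern had said that that chef had admitted that who mentioned that a tenant labeled that module.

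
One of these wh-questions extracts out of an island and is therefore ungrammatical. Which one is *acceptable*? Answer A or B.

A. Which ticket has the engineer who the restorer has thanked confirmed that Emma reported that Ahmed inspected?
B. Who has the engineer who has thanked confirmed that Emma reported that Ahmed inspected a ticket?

A

In B, the wh-phrase is extracted from inside a complex-NP island (relative clause) (introduced by "who"), which blocks movement.
In A, the extraction path crosses only that-complement boundaries, which are transparent.
So A is grammatical.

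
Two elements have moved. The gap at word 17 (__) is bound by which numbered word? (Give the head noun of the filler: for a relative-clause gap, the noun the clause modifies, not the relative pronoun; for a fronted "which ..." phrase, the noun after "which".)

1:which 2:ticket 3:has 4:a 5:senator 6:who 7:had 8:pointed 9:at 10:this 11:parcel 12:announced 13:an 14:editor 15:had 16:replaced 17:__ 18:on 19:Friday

2

The marked gap is the direct object of "replaced".
Its filler is the fronted wh-phrase "which ticket", at word 2.
(The other dependency links word 5 to a gap after word 6.)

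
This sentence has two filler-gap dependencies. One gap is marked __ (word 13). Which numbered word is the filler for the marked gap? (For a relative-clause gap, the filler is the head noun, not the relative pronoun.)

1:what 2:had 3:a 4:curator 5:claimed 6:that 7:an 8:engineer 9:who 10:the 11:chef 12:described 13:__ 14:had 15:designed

The marked gap is inside the relative clause, the direct object of "described".
Its filler is the head noun "engineer" (via "who"), at word 8.
(The other dependency links word 1 to a gap after word 15.)

8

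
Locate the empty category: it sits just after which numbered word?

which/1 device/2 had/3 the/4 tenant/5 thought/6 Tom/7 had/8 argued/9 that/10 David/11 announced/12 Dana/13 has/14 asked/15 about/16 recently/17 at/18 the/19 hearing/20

16

The displaced element is "which device" (word 2).
It is linked across 3 clause boundaries (Ø → that → Ø).
It functions as the object of the preposition "about" of "asked", so the gap sits immediately after word 16 ("about").
Base order: The tenant had thought Tom had argued that David announced Dana has asked about which device recently at the hearing.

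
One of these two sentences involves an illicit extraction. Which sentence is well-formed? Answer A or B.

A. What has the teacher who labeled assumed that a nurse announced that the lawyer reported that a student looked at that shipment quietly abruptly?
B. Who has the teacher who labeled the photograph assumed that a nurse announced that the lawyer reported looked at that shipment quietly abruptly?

In A, the wh-phrase is extracted from inside a complex-NP island (relative clause) (introduced by "who"), which blocks movement.
In B, the extraction path crosses only that-complement boundaries, which are transparent.
So B is grammatical.

B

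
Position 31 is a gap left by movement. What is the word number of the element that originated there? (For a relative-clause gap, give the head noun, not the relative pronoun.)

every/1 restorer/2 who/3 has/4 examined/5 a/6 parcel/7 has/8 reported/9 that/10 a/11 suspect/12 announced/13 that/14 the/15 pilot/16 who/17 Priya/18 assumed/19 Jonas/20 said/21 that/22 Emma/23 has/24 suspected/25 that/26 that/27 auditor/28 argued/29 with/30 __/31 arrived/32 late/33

16

The gap at 31 is the prepositional object of "argued", inside a relative clause.
The relative pronoun is "who" (word 17); it is bound by the head noun immediately before it.
Its filler is the head noun "pilot", at word 16.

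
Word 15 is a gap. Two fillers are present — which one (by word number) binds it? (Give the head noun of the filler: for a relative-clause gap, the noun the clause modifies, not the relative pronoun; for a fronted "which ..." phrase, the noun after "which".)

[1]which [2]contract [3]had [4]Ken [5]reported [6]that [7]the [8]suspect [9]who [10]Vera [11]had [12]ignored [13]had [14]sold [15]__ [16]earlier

The marked gap is the direct object of "sold".
Its filler is the fronted wh-phrase "which contract", at word 2.
(The other dependency links word 8 to a gap after word 12.)

2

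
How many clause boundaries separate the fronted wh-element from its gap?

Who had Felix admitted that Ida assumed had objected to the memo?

2

"who" is extracted from the subject of "objected".
Boundaries crossed, outermost first: [that], [Ø] — 2 in total.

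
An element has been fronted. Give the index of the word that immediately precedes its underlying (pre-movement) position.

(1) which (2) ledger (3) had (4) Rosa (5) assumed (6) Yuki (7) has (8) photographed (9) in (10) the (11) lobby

The displaced element is "which ledger" (word 2).
It is linked across 1 clause boundary (Ø).
It functions as the direct object of "photographed", so the gap sits immediately after word 8 ("photographed").
Base order: Rosa had assumed Yuki has photographed which ledger in the lobby.

8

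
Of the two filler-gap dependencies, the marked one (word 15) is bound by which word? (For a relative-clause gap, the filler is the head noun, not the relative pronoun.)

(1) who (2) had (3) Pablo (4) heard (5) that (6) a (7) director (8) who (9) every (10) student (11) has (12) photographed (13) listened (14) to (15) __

1

The marked gap is the object of the preposition "to" of "listened".
Its filler is the fronted wh-phrase "who", at word 1.
(The other dependency links word 7 to a gap after word 12.)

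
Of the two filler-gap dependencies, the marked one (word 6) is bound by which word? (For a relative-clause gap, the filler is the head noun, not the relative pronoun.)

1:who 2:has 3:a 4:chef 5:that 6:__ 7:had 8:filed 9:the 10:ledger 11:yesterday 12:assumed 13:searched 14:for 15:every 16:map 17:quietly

4

The marked gap is inside the relative clause, the subject of "filed".
Its filler is the head noun "chef" (via "that"), at word 4.
(The other dependency links word 1 to a gap after word 12.)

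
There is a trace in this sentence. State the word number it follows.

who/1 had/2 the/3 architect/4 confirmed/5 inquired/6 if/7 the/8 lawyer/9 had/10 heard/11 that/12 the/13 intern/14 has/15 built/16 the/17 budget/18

The displaced element is "who" (word 1).
It is linked across 1 clause boundary (Ø).
It functions as the subject of "inquired", so the gap sits immediately after word 5 ("confirmed").
Base order: The architect had confirmed that who inquired if the lawyer had heard that the intern has built the budget.

5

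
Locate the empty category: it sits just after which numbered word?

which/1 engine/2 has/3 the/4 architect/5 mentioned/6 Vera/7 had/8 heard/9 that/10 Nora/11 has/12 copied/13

13

The displaced element is "which engine" (word 2).
It is linked across 2 clause boundaries (Ø → that).
It functions as the direct object of "copied", so the gap sits immediately after word 13 ("copied").
Base order: The architect has mentioned Vera had heard that Nora has copied which engine.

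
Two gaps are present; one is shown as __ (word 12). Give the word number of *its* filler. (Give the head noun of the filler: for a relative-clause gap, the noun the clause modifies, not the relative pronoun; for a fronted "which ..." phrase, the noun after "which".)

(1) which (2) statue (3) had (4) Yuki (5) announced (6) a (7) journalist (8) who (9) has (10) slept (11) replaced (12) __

The marked gap is the direct object of "replaced".
Its filler is the fronted wh-phrase "which statue", at word 2.
(The other dependency links word 7 to a gap after word 8.)

2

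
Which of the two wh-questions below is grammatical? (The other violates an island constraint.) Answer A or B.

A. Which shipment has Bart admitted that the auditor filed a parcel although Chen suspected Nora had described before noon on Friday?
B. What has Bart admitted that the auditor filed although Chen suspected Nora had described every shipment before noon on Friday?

B

In A, the wh-phrase is extracted from inside an adjunct island (introduced by "although"), which blocks movement.
In B, the extraction path crosses only that-complement boundaries, which are transparent.
So B is grammatical.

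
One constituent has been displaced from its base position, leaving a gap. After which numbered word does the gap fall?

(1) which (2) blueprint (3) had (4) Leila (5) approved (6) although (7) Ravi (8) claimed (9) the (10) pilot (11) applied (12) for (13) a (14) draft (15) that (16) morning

The displaced element is "which blueprint" (word 2).
It functions as the direct object of "approved", so the gap sits immediately after word 5 ("approved").
Base order: Leila had approved which blueprint although Ravi claimed the pilot applied for a draft that morning.

5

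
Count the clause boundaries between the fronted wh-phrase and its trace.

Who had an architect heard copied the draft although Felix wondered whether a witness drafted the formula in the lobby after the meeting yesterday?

1

"who" is extracted from the subject of "copied".
Boundaries crossed, outermost first: [Ø] — 1 in total.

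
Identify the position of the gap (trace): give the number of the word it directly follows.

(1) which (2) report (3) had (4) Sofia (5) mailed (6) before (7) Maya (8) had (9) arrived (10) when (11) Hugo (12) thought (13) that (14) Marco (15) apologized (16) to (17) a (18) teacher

5

The displaced element is "which report" (word 2).
It functions as the direct object of "mailed", so the gap sits immediately after word 5 ("mailed").
Base order: Sofia had mailed which report before Maya had arrived when Hugo thought that Marco apologized to a teacher.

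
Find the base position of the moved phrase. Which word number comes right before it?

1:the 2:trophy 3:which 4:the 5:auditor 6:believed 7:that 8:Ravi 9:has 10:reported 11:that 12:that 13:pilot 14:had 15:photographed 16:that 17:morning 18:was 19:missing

15

The displaced element is "the trophy" (word 2).
It is linked across 2 clause boundaries (that → that).
It functions as the direct object of "photographed", so the gap sits immediately after word 15 ("photographed").
Base order: The auditor believed that Ravi has reported that that pilot had photographed the trophy that morning.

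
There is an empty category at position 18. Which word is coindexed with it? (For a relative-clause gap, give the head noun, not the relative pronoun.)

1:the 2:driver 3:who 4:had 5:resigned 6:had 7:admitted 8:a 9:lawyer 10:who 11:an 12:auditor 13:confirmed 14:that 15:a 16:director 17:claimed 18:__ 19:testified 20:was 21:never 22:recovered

The gap at 18 is the subject of "testified", inside a relative clause.
The relative pronoun is "who" (word 10); it is bound by the head noun immediately before it.
Its filler is the head noun "lawyer", at word 9.

9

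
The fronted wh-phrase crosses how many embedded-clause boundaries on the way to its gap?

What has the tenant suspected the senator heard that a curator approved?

2

"what" is extracted from the object of "approved".
Boundaries crossed, outermost first: [Ø], [that] — 2 in total.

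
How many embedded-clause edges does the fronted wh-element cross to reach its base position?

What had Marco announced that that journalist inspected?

"what" is extracted from the object of "inspected".
Boundaries crossed, outermost first: [that] — 1 in total.

1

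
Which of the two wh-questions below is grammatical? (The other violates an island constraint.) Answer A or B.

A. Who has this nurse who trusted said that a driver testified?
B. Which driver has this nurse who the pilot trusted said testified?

In A, the wh-phrase is extracted from inside a complex-NP island (relative clause) (introduced by "who"), which blocks movement.
In B, the extraction path crosses only that-complement boundaries, which are transparent.
So B is grammatical.

B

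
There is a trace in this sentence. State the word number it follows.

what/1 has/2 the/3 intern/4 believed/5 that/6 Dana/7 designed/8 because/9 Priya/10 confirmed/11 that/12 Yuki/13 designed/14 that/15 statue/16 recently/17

The displaced element is "what" (word 1).
It is linked across 1 clause boundary (that).
It functions as the direct object of "designed", so the gap sits immediately after word 8 ("designed").
Base order: The intern has believed that Dana designed what because Priya confirmed that Yuki designed that statue recently.

8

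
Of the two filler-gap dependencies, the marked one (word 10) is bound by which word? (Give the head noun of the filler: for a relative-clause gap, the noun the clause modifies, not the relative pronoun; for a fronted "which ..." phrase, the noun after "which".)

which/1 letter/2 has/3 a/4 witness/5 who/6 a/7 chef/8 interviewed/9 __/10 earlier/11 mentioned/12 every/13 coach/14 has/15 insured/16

The marked gap is inside the relative clause, the direct object of "interviewed".
Its filler is the head noun "witness" (via "who"), at word 5.
(The other dependency links word 2 to a gap after word 16.)

5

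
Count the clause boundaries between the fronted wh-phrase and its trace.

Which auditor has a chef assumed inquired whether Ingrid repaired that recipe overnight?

1

"which auditor" is extracted from the subject of "inquired".
Boundaries crossed, outermost first: [Ø] — 1 in total.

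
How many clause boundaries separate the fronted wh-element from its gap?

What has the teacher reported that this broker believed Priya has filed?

2

"what" is extracted from the object of "filed".
Boundaries crossed, outermost first: [that], [Ø] — 2 in total.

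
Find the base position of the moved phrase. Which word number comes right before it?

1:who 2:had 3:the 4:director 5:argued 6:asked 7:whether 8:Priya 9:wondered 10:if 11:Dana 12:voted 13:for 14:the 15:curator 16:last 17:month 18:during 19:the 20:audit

5

The displaced element is "who" (word 1).
It is linked across 1 clause boundary (Ø).
It functions as the subject of "asked", so the gap sits immediately after word 5 ("argued").
Base order: The director had argued that who asked whether Priya wondered if Dana voted for the curator last month during the audit.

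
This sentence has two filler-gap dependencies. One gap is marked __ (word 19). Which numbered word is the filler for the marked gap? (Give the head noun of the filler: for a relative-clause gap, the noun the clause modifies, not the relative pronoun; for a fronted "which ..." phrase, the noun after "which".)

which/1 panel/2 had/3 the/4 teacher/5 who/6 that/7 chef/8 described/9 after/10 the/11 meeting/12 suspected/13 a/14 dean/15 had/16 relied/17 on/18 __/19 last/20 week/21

2

The marked gap is the object of the preposition "on" of "relied".
Its filler is the fronted wh-phrase "which panel", at word 2.
(The other dependency links word 5 to a gap after word 9.)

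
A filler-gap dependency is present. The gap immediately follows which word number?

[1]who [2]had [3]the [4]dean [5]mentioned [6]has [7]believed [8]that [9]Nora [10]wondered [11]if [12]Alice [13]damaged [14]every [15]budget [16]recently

5

The displaced element is "who" (word 1).
It is linked across 1 clause boundary (Ø).
It functions as the subject of "believed", so the gap sits immediately after word 5 ("mentioned").
Base order: The dean had mentioned that who has believed that Nora wondered if Alice damaged every budget recently.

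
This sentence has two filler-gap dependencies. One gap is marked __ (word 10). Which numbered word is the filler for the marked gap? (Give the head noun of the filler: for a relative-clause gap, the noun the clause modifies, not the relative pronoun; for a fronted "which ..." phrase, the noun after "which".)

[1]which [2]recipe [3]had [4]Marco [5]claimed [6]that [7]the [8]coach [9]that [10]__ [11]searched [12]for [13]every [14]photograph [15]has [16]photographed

8

The marked gap is inside the relative clause, the subject of "searched".
Its filler is the head noun "coach" (via "that"), at word 8.
(The other dependency links word 2 to a gap after word 16.)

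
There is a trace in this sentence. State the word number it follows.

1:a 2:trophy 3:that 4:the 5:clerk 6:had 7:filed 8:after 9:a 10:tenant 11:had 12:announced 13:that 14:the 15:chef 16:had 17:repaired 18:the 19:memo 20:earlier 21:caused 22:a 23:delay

The displaced element is "a trophy" (word 2).
It functions as the direct object of "filed", so the gap sits immediately after word 7 ("filed").
Base order: The clerk had filed a trophy after a tenant had announced that the chef had repaired the memo earlier.

7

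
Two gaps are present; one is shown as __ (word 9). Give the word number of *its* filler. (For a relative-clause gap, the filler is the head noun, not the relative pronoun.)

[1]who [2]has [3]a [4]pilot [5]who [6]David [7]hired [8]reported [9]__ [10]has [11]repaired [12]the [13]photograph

The marked gap is the subject of "repaired".
Its filler is the fronted wh-phrase "who", at word 1.
(The other dependency links word 4 to a gap after word 7.)

1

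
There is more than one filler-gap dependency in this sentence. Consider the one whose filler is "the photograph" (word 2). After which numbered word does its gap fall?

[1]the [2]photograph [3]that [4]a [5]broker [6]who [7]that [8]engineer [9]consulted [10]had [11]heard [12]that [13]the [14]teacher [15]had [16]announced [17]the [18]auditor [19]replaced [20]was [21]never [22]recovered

19

The displaced element is "the photograph" (word 2).
It is linked across 2 clause boundaries (that → Ø).
It functions as the direct object of "replaced", so the gap sits immediately after word 19 ("replaced").
Base order: A broker who that engineer consulted had heard that the teacher had announced the auditor replaced the photograph.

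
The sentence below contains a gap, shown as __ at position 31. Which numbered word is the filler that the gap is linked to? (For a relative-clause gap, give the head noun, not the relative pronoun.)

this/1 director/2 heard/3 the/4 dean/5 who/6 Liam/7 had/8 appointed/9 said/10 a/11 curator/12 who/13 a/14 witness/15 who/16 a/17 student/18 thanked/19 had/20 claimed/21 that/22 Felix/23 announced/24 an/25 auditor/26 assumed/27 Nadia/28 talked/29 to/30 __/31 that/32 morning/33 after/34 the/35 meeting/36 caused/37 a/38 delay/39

The gap at 31 is the prepositional object of "talked", inside a relative clause.
The relative pronoun is "who" (word 13); it is bound by the head noun immediately before it.
Its filler is the head noun "curator", at word 12.

12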